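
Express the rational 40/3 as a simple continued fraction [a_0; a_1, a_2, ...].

[13; 3]

Run the Euclidean algorithm on 40 and 3; the successive quotients are the partial quotients a_0, a_1, ... (each step inverts the fractional part left over by the previous one):
  40 = 13*3 + 1, so a_0 = 13.
  3 = 3*1 + 0, so a_1 = 3.
The remainder reaches 0 after 2 divisions, so the expansion has 2 partial quotients, read off in order.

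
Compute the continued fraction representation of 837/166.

[5; 23, 1, 2, 2]

Run the Euclidean algorithm on 837 and 166; the successive quotients are the partial quotients a_0, a_1, ... (each step inverts the fractional part left over by the previous one):
  837 = 5*166 + 7, so a_0 = 5.
  166 = 23*7 + 5, so a_1 = 23.
  7 = 1*5 + 2, so a_2 = 1.
  5 = 2*2 + 1, so a_3 = 2.
  2 = 2*1 + 0, so a_4 = 2.
The remainder reaches 0 after 5 divisions, so the expansion has 5 partial quotients, read off in order.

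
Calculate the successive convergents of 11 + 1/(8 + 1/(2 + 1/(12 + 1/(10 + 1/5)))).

Using the convergent recurrence p_i = a_i*p_{i-1} + p_{i-2}, q_i = a_i*q_{i-1} + q_{i-2} with p_{-2}=0, p_{-1}=1, q_{-2}=1, q_{-1}=0:
  i=0: a_0=11, p_0 = 11*1 + 0 = 11, q_0 = 11*0 + 1 = 1.
  i=1: a_1=8, p_1 = 8*11 + 1 = 89, q_1 = 8*1 + 0 = 8.
  i=2: a_2=2, p_2 = 2*89 + 11 = 189, q_2 = 2*8 + 1 = 17.
  i=3: a_3=12, p_3 = 12*189 + 89 = 2357, q_3 = 12*17 + 8 = 212.
  i=4: a_4=10, p_4 = 10*2357 + 189 = 23759, q_4 = 10*212 + 17 = 2137.
  i=5: a_5=5, p_5 = 5*23759 + 2357 = 121152, q_5 = 5*2137 + 212 = 10897.

11/1, 89/8, 189/17, 2357/212, 23759/2137, 121152/10897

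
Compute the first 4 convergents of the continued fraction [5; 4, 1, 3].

Using the convergent recurrence p_i = a_i*p_{i-1} + p_{i-2}, q_i = a_i*q_{i-1} + q_{i-2} with p_{-2}=0, p_{-1}=1, q_{-2}=1, q_{-1}=0:
  i=0: a_0=5, p_0 = 5*1 + 0 = 5, q_0 = 5*0 + 1 = 1.
  i=1: a_1=4, p_1 = 4*5 + 1 = 21, q_1 = 4*1 + 0 = 4.
  i=2: a_2=1, p_2 = 1*21 + 5 = 26, q_2 = 1*4 + 1 = 5.
  i=3: a_3=3, p_3 = 3*26 + 21 = 99, q_3 = 3*5 + 4 = 19.

5/1, 21/4, 26/5, 99/19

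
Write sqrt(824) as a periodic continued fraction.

[28; (1, 2, 2, 1, 1, 6, 1, 1, 2, 2, 1, 56)]

Write x_i = (sqrt(824) + m_i)/d_i with (m_0, d_0) = (0, 1). a_0 = floor(sqrt(824)) = 28, since 28^2 = 784 <= 824 < 841 = 29^2.
Iterate m_{i+1} = d_i*a_i - m_i, d_{i+1} = (824 - m_{i+1}^2)/d_i, a_{i+1} = floor((a_0 + m_{i+1})/d_{i+1}):
  m_1 = 1*28 - 0 = 28, d_1 = (824 - 28^2)/1 = 40/1 = 40, a_1 = floor((28 + 28)/40) = 1.
  m_2 = 40*1 - 28 = 12, d_2 = (824 - 12^2)/40 = 680/40 = 17, a_2 = floor((28 + 12)/17) = 2.
  m_3 = 17*2 - 12 = 22, d_3 = (824 - 22^2)/17 = 340/17 = 20, a_3 = floor((28 + 22)/20) = 2.
  m_4 = 20*2 - 22 = 18, d_4 = (824 - 18^2)/20 = 500/20 = 25, a_4 = floor((28 + 18)/25) = 1.
  m_5 = 25*1 - 18 = 7, d_5 = (824 - 7^2)/25 = 775/25 = 31, a_5 = floor((28 + 7)/31) = 1.
  m_6 = 31*1 - 7 = 24, d_6 = (824 - 24^2)/31 = 248/31 = 8, a_6 = floor((28 + 24)/8) = 6.
  m_7 = 8*6 - 24 = 24, d_7 = (824 - 24^2)/8 = 248/8 = 31, a_7 = floor((28 + 24)/31) = 1.
  m_8 = 31*1 - 24 = 7, d_8 = (824 - 7^2)/31 = 775/31 = 25, a_8 = floor((28 + 7)/25) = 1.
  m_9 = 25*1 - 7 = 18, d_9 = (824 - 18^2)/25 = 500/25 = 20, a_9 = floor((28 + 18)/20) = 2.
  m_10 = 20*2 - 18 = 22, d_10 = (824 - 22^2)/20 = 340/20 = 17, a_10 = floor((28 + 22)/17) = 2.
  m_11 = 17*2 - 22 = 12, d_11 = (824 - 12^2)/17 = 680/17 = 40, a_11 = floor((28 + 12)/40) = 1.
  m_12 = 40*1 - 12 = 28, d_12 = (824 - 28^2)/40 = 40/40 = 1, a_12 = floor((28 + 28)/1) = 56.
  m_13 = 1*56 - 28 = 28, d_13 = (824 - 28^2)/1 = 40/1 = 40: (m_13, d_13) = (m_1, d_1) = (28, 40), so from here the quotients repeat a_1, ..., a_12; the period length is 12.
Hence the expansion of sqrt(824) is a_0 = 28 followed by the repeating block 1, 2, 2, 1, 1, 6, 1, 1, 2, 2, 1, 56 (period 12).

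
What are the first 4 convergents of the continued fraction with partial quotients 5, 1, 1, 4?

Using the convergent recurrence p_i = a_i*p_{i-1} + p_{i-2}, q_i = a_i*q_{i-1} + q_{i-2} with p_{-2}=0, p_{-1}=1, q_{-2}=1, q_{-1}=0:
  i=0: a_0=5, p_0 = 5*1 + 0 = 5, q_0 = 5*0 + 1 = 1.
  i=1: a_1=1, p_1 = 1*5 + 1 = 6, q_1 = 1*1 + 0 = 1.
  i=2: a_2=1, p_2 = 1*6 + 5 = 11, q_2 = 1*1 + 1 = 2.
  i=3: a_3=4, p_3 = 4*11 + 6 = 50, q_3 = 4*2 + 1 = 9.

5/1, 6/1, 11/2, 50/9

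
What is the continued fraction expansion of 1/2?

[0; 2]

Run the Euclidean algorithm on 1 and 2; the successive quotients are the partial quotients a_0, a_1, ... (each step inverts the fractional part left over by the previous one):
  1 = 0*2 + 1, so a_0 = 0.
  2 = 2*1 + 0, so a_1 = 2.
The remainder reaches 0 after 2 divisions, so the expansion has 2 partial quotients, read off in order.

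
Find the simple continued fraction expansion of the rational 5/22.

[0; 4, 2, 2]

Run the Euclidean algorithm on 5 and 22; the successive quotients are the partial quotients a_0, a_1, ... (each step inverts the fractional part left over by the previous one):
  5 = 0*22 + 5, so a_0 = 0.
  22 = 4*5 + 2, so a_1 = 4.
  5 = 2*2 + 1, so a_2 = 2.
  2 = 2*1 + 0, so a_3 = 2.
The remainder reaches 0 after 4 divisions, so the expansion has 4 partial quotients, read off in order.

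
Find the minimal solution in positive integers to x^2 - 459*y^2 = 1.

First expand sqrt(459) as a continued fraction. With x_i = (sqrt(459) + m_i)/d_i and (m_0, d_0) = (0, 1): a_0 = floor(sqrt(459)) = 21, since 21^2 = 441 <= 459 < 484 = 22^2.
Iterate m_{i+1} = d_i*a_i - m_i, d_{i+1} = (459 - m_{i+1}^2)/d_i, a_{i+1} = floor((a_0 + m_{i+1})/d_{i+1}):
  m_1 = 1*21 - 0 = 21, d_1 = (459 - 21^2)/1 = 18/1 = 18, a_1 = floor((21 + 21)/18) = 2.
  m_2 = 18*2 - 21 = 15, d_2 = (459 - 15^2)/18 = 234/18 = 13, a_2 = floor((21 + 15)/13) = 2.
  m_3 = 13*2 - 15 = 11, d_3 = (459 - 11^2)/13 = 338/13 = 26, a_3 = floor((21 + 11)/26) = 1.
  m_4 = 26*1 - 11 = 15, d_4 = (459 - 15^2)/26 = 234/26 = 9, a_4 = floor((21 + 15)/9) = 4.
  m_5 = 9*4 - 15 = 21, d_5 = (459 - 21^2)/9 = 18/9 = 2, a_5 = floor((21 + 21)/2) = 21.
  m_6 = 2*21 - 21 = 21, d_6 = (459 - 21^2)/2 = 18/2 = 9, a_6 = floor((21 + 21)/9) = 4.
  m_7 = 9*4 - 21 = 15, d_7 = (459 - 15^2)/9 = 234/9 = 26, a_7 = floor((21 + 15)/26) = 1.
  m_8 = 26*1 - 15 = 11, d_8 = (459 - 11^2)/26 = 338/26 = 13, a_8 = floor((21 + 11)/13) = 2.
  m_9 = 13*2 - 11 = 15, d_9 = (459 - 15^2)/13 = 234/13 = 18, a_9 = floor((21 + 15)/18) = 2.
  m_10 = 18*2 - 15 = 21, d_10 = (459 - 21^2)/18 = 18/18 = 1, a_10 = floor((21 + 21)/1) = 42.
  m_11 = 1*42 - 21 = 21, d_11 = (459 - 21^2)/1 = 18/1 = 18: (m_11, d_11) = (m_1, d_1) = (21, 18), so from here the quotients repeat a_1, ..., a_10; the period length is 10.
So sqrt(459) = [21; (2, 2, 1, 4, 21, 4, 1, 2, 2, 42)] with period length k = 10.
k is even, so the fundamental solution of x^2 - 459y^2 = 1 is (p_{k-1}, q_{k-1}) = (p_9, q_9); compute convergents through index 9.
Convergents (p_i = a_i*p_{i-1} + p_{i-2}, q_i = a_i*q_{i-1} + q_{i-2} with p_{-2}=0, p_{-1}=1, q_{-2}=1, q_{-1}=0):
  i=0: a_0=21, p_0 = 21*1 + 0 = 21, q_0 = 21*0 + 1 = 1.
  i=1: a_1=2, p_1 = 2*21 + 1 = 43, q_1 = 2*1 + 0 = 2.
  i=2: a_2=2, p_2 = 2*43 + 21 = 107, q_2 = 2*2 + 1 = 5.
  i=3: a_3=1, p_3 = 1*107 + 43 = 150, q_3 = 1*5 + 2 = 7.
  i=4: a_4=4, p_4 = 4*150 + 107 = 707, q_4 = 4*7 + 5 = 33.
  i=5: a_5=21, p_5 = 21*707 + 150 = 14997, q_5 = 21*33 + 7 = 700.
  i=6: a_6=4, p_6 = 4*14997 + 707 = 60695, q_6 = 4*700 + 33 = 2833.
  i=7: a_7=1, p_7 = 1*60695 + 14997 = 75692, q_7 = 1*2833 + 700 = 3533.
  i=8: a_8=2, p_8 = 2*75692 + 60695 = 212079, q_8 = 2*3533 + 2833 = 9899.
  i=9: a_9=2, p_9 = 2*212079 + 75692 = 499850, q_9 = 2*9899 + 3533 = 23331.
Check: 499850^2 - 459*23331^2 = 249850022500 - 249850022499 = 1, so (x, y) = (499850, 23331) solves the equation, and by the theorem it is the least positive solution.

(x, y) = (499850, 23331)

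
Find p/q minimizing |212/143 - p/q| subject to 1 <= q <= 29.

43/29

Expand x = 212/143 as a continued fraction with the Euclidean algorithm:
  212 = 1*143 + 69, so a_0 = 1.
  143 = 2*69 + 5, so a_1 = 2.
  69 = 13*5 + 4, so a_2 = 13.
  5 = 1*4 + 1, so a_3 = 1.
  4 = 4*1 + 0, so a_4 = 4.
so x = [1; 2, 13, 1, 4].
Convergents (p_i = a_i*p_{i-1} + p_{i-2}, q_i = a_i*q_{i-1} + q_{i-2} with p_{-2}=0, p_{-1}=1, q_{-2}=1, q_{-1}=0), until the denominator exceeds 29:
  i=0: a_0=1, p_0 = 1*1 + 0 = 1, q_0 = 1*0 + 1 = 1.
  i=1: a_1=2, p_1 = 2*1 + 1 = 3, q_1 = 2*1 + 0 = 2.
  i=2: a_2=13, p_2 = 13*3 + 1 = 40, q_2 = 13*2 + 1 = 27.
  i=3: a_3=1, p_3 = 1*40 + 3 = 43, q_3 = 1*27 + 2 = 29.
  i=4: a_4=4, p_4 = 4*43 + 40 = 212, q_4 = 4*29 + 27 = 143.
q_4 = 143 > 29, so the last convergent with denominator <= 29 is p_3/q_3 = 43/29.
The closest fraction with denominator <= 29 is either p_3/q_3 or the intermediate fraction (k*p_3 + p_2)/(k*q_3 + q_2) with the largest k >= 1 whose denominator stays <= 29; these approach x as k grows, and every other convergent or intermediate fraction in range is farther away.
Largest k: floor((29 - q_2)/q_3) = floor((29 - 27)/29) = 0.
Since k = 0, no intermediate fraction beyond p_3/q_3 has denominator <= 29, so the convergent 43/29 is the closest (its error is |212*29 - 43*143|/(143*29) = 1/4147).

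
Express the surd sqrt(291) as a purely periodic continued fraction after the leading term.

Write x_i = (sqrt(291) + m_i)/d_i with (m_0, d_0) = (0, 1). a_0 = floor(sqrt(291)) = 17, since 17^2 = 289 <= 291 < 324 = 18^2.
Iterate m_{i+1} = d_i*a_i - m_i, d_{i+1} = (291 - m_{i+1}^2)/d_i, a_{i+1} = floor((a_0 + m_{i+1})/d_{i+1}):
  m_1 = 1*17 - 0 = 17, d_1 = (291 - 17^2)/1 = 2/1 = 2, a_1 = floor((17 + 17)/2) = 17.
  m_2 = 2*17 - 17 = 17, d_2 = (291 - 17^2)/2 = 2/2 = 1, a_2 = floor((17 + 17)/1) = 34.
  m_3 = 1*34 - 17 = 17, d_3 = (291 - 17^2)/1 = 2/1 = 2: (m_3, d_3) = (m_1, d_1) = (17, 2), so from here the quotients repeat a_1, a_2; the period length is 2.
Hence the expansion of sqrt(291) is a_0 = 17 followed by the repeating block 17, 34 (period 2).

[17; (17, 34)]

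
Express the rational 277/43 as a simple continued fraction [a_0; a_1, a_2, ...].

Run the Euclidean algorithm on 277 and 43; the successive quotients are the partial quotients a_0, a_1, ... (each step inverts the fractional part left over by the previous one):
  277 = 6*43 + 19, so a_0 = 6.
  43 = 2*19 + 5, so a_1 = 2.
  19 = 3*5 + 4, so a_2 = 3.
  5 = 1*4 + 1, so a_3 = 1.
  4 = 4*1 + 0, so a_4 = 4.
The remainder reaches 0 after 5 divisions, so the expansion has 5 partial quotients, read off in order.

[6; 2, 3, 1, 4]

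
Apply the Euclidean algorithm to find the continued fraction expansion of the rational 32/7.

Run the Euclidean algorithm on 32 and 7; the successive quotients are the partial quotients a_0, a_1, ... (each step inverts the fractional part left over by the previous one):
  32 = 4*7 + 4, so a_0 = 4.
  7 = 1*4 + 3, so a_1 = 1.
  4 = 1*3 + 1, so a_2 = 1.
  3 = 3*1 + 0, so a_3 = 3.
The remainder reaches 0 after 4 divisions, so the expansion has 4 partial quotients, read off in order.

[4; 1, 1, 3]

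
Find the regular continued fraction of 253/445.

[0; 1, 1, 3, 6, 1, 3, 2]

Run the Euclidean algorithm on 253 and 445; the successive quotients are the partial quotients a_0, a_1, ... (each step inverts the fractional part left over by the previous one):
  253 = 0*445 + 253, so a_0 = 0.
  445 = 1*253 + 192, so a_1 = 1.
  253 = 1*192 + 61, so a_2 = 1.
  192 = 3*61 + 9, so a_3 = 3.
  61 = 6*9 + 7, so a_4 = 6.
  9 = 1*7 + 2, so a_5 = 1.
  7 = 3*2 + 1, so a_6 = 3.
  2 = 2*1 + 0, so a_7 = 2.
The remainder reaches 0 after 8 divisions, so the expansion has 8 partial quotients, read off in order.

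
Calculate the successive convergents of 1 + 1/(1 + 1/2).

1/1, 2/1, 5/3

Using the convergent recurrence p_i = a_i*p_{i-1} + p_{i-2}, q_i = a_i*q_{i-1} + q_{i-2} with p_{-2}=0, p_{-1}=1, q_{-2}=1, q_{-1}=0:
  i=0: a_0=1, p_0 = 1*1 + 0 = 1, q_0 = 1*0 + 1 = 1.
  i=1: a_1=1, p_1 = 1*1 + 1 = 2, q_1 = 1*1 + 0 = 1.
  i=2: a_2=2, p_2 = 2*2 + 1 = 5, q_2 = 2*1 + 1 = 3.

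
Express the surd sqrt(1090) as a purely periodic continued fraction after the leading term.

Write x_i = (sqrt(1090) + m_i)/d_i with (m_0, d_0) = (0, 1). a_0 = floor(sqrt(1090)) = 33, since 33^2 = 1089 <= 1090 < 1156 = 34^2.
Iterate m_{i+1} = d_i*a_i - m_i, d_{i+1} = (1090 - m_{i+1}^2)/d_i, a_{i+1} = floor((a_0 + m_{i+1})/d_{i+1}):
  m_1 = 1*33 - 0 = 33, d_1 = (1090 - 33^2)/1 = 1/1 = 1, a_1 = floor((33 + 33)/1) = 66.
  m_2 = 1*66 - 33 = 33, d_2 = (1090 - 33^2)/1 = 1/1 = 1: (m_2, d_2) = (m_1, d_1) = (33, 1), so from here the quotient a_1 repeats; the period length is 1.
Hence the expansion of sqrt(1090) is a_0 = 33 followed by the repeating block 66 (period 1).

[33; (66)]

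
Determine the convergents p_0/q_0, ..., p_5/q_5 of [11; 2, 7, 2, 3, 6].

Using the convergent recurrence p_i = a_i*p_{i-1} + p_{i-2}, q_i = a_i*q_{i-1} + q_{i-2} with p_{-2}=0, p_{-1}=1, q_{-2}=1, q_{-1}=0:
  i=0: a_0=11, p_0 = 11*1 + 0 = 11, q_0 = 11*0 + 1 = 1.
  i=1: a_1=2, p_1 = 2*11 + 1 = 23, q_1 = 2*1 + 0 = 2.
  i=2: a_2=7, p_2 = 7*23 + 11 = 172, q_2 = 7*2 + 1 = 15.
  i=3: a_3=2, p_3 = 2*172 + 23 = 367, q_3 = 2*15 + 2 = 32.
  i=4: a_4=3, p_4 = 3*367 + 172 = 1273, q_4 = 3*32 + 15 = 111.
  i=5: a_5=6, p_5 = 6*1273 + 367 = 8005, q_5 = 6*111 + 32 = 698.

11/1, 23/2, 172/15, 367/32, 1273/111, 8005/698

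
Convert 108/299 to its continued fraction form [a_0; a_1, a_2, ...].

[0; 2, 1, 3, 3, 8]

Run the Euclidean algorithm on 108 and 299; the successive quotients are the partial quotients a_0, a_1, ... (each step inverts the fractional part left over by the previous one):
  108 = 0*299 + 108, so a_0 = 0.
  299 = 2*108 + 83, so a_1 = 2.
  108 = 1*83 + 25, so a_2 = 1.
  83 = 3*25 + 8, so a_3 = 3.
  25 = 3*8 + 1, so a_4 = 3.
  8 = 8*1 + 0, so a_5 = 8.
The remainder reaches 0 after 6 divisions, so the expansion has 6 partial quotients, read off in order.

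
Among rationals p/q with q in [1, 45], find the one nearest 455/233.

Expand x = 455/233 as a continued fraction with the Euclidean algorithm:
  455 = 1*233 + 222, so a_0 = 1.
  233 = 1*222 + 11, so a_1 = 1.
  222 = 20*11 + 2, so a_2 = 20.
  11 = 5*2 + 1, so a_3 = 5.
  2 = 2*1 + 0, so a_4 = 2.
so x = [1; 1, 20, 5, 2].
Convergents (p_i = a_i*p_{i-1} + p_{i-2}, q_i = a_i*q_{i-1} + q_{i-2} with p_{-2}=0, p_{-1}=1, q_{-2}=1, q_{-1}=0), until the denominator exceeds 45:
  i=0: a_0=1, p_0 = 1*1 + 0 = 1, q_0 = 1*0 + 1 = 1.
  i=1: a_1=1, p_1 = 1*1 + 1 = 2, q_1 = 1*1 + 0 = 1.
  i=2: a_2=20, p_2 = 20*2 + 1 = 41, q_2 = 20*1 + 1 = 21.
  i=3: a_3=5, p_3 = 5*41 + 2 = 207, q_3 = 5*21 + 1 = 106.
q_3 = 106 > 45, so the last convergent with denominator <= 45 is p_2/q_2 = 41/21.
The closest fraction with denominator <= 45 is either p_2/q_2 or the intermediate fraction (k*p_2 + p_1)/(k*q_2 + q_1) with the largest k >= 1 whose denominator stays <= 45; these approach x as k grows, and every other convergent or intermediate fraction in range is farther away.
Largest k: floor((45 - q_1)/q_2) = floor((45 - 1)/21) = 2.
That gives (2*41 + 2)/(2*21 + 1) = 84/43.
Compare the errors: |x - 41/21| = |455*21 - 41*233|/(233*21) = 2/4893, and |x - 84/43| = |455*43 - 84*233|/(233*43) = 7/10019.
Cross-multiplying, 2*10019 = 20038 < 34251 = 7*4893, so 2/4893 is smaller: the convergent 41/21 is closer to x than 84/43.

41/21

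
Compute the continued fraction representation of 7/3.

Run the Euclidean algorithm on 7 and 3; the successive quotients are the partial quotients a_0, a_1, ... (each step inverts the fractional part left over by the previous one):
  7 = 2*3 + 1, so a_0 = 2.
  3 = 3*1 + 0, so a_1 = 3.
The remainder reaches 0 after 2 divisions, so the expansion has 2 partial quotients, read off in order.

[2; 3]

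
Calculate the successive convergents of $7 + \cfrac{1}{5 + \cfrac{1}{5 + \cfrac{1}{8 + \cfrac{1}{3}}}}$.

7/1, 36/5, 187/26, 1532/213, 4783/665

Using the convergent recurrence p_i = a_i*p_{i-1} + p_{i-2}, q_i = a_i*q_{i-1} + q_{i-2} with p_{-2}=0, p_{-1}=1, q_{-2}=1, q_{-1}=0:
  i=0: a_0=7, p_0 = 7*1 + 0 = 7, q_0 = 7*0 + 1 = 1.
  i=1: a_1=5, p_1 = 5*7 + 1 = 36, q_1 = 5*1 + 0 = 5.
  i=2: a_2=5, p_2 = 5*36 + 7 = 187, q_2 = 5*5 + 1 = 26.
  i=3: a_3=8, p_3 = 8*187 + 36 = 1532, q_3 = 8*26 + 5 = 213.
  i=4: a_4=3, p_4 = 3*1532 + 187 = 4783, q_4 = 3*213 + 26 = 665.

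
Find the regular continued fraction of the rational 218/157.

[1; 2, 1, 1, 2, 1, 8]

Run the Euclidean algorithm on 218 and 157; the successive quotients are the partial quotients a_0, a_1, ... (each step inverts the fractional part left over by the previous one):
  218 = 1*157 + 61, so a_0 = 1.
  157 = 2*61 + 35, so a_1 = 2.
  61 = 1*35 + 26, so a_2 = 1.
  35 = 1*26 + 9, so a_3 = 1.
  26 = 2*9 + 8, so a_4 = 2.
  9 = 1*8 + 1, so a_5 = 1.
  8 = 8*1 + 0, so a_6 = 8.
The remainder reaches 0 after 7 divisions, so the expansion has 7 partial quotients, read off in order.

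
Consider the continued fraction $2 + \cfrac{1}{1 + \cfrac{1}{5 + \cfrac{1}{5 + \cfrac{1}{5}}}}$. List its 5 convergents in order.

2/1, 3/1, 17/6, 88/31, 457/161

Using the convergent recurrence p_i = a_i*p_{i-1} + p_{i-2}, q_i = a_i*q_{i-1} + q_{i-2} with p_{-2}=0, p_{-1}=1, q_{-2}=1, q_{-1}=0:
  i=0: a_0=2, p_0 = 2*1 + 0 = 2, q_0 = 2*0 + 1 = 1.
  i=1: a_1=1, p_1 = 1*2 + 1 = 3, q_1 = 1*1 + 0 = 1.
  i=2: a_2=5, p_2 = 5*3 + 2 = 17, q_2 = 5*1 + 1 = 6.
  i=3: a_3=5, p_3 = 5*17 + 3 = 88, q_3 = 5*6 + 1 = 31.
  i=4: a_4=5, p_4 = 5*88 + 17 = 457, q_4 = 5*31 + 6 = 161.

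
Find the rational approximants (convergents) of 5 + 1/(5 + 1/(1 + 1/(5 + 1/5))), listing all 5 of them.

5/1, 26/5, 31/6, 181/35, 936/181

Using the convergent recurrence p_i = a_i*p_{i-1} + p_{i-2}, q_i = a_i*q_{i-1} + q_{i-2} with p_{-2}=0, p_{-1}=1, q_{-2}=1, q_{-1}=0:
  i=0: a_0=5, p_0 = 5*1 + 0 = 5, q_0 = 5*0 + 1 = 1.
  i=1: a_1=5, p_1 = 5*5 + 1 = 26, q_1 = 5*1 + 0 = 5.
  i=2: a_2=1, p_2 = 1*26 + 5 = 31, q_2 = 1*5 + 1 = 6.
  i=3: a_3=5, p_3 = 5*31 + 26 = 181, q_3 = 5*6 + 5 = 35.
  i=4: a_4=5, p_4 = 5*181 + 31 = 936, q_4 = 5*35 + 6 = 181.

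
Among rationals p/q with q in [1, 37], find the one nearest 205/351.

Expand x = 205/351 as a continued fraction with the Euclidean algorithm:
  205 = 0*351 + 205, so a_0 = 0.
  351 = 1*205 + 146, so a_1 = 1.
  205 = 1*146 + 59, so a_2 = 1.
  146 = 2*59 + 28, so a_3 = 2.
  59 = 2*28 + 3, so a_4 = 2.
  28 = 9*3 + 1, so a_5 = 9.
  3 = 3*1 + 0, so a_6 = 3.
so x = [0; 1, 1, 2, 2, 9, 3].
Convergents (p_i = a_i*p_{i-1} + p_{i-2}, q_i = a_i*q_{i-1} + q_{i-2} with p_{-2}=0, p_{-1}=1, q_{-2}=1, q_{-1}=0), until the denominator exceeds 37:
  i=0: a_0=0, p_0 = 0*1 + 0 = 0, q_0 = 0*0 + 1 = 1.
  i=1: a_1=1, p_1 = 1*0 + 1 = 1, q_1 = 1*1 + 0 = 1.
  i=2: a_2=1, p_2 = 1*1 + 0 = 1, q_2 = 1*1 + 1 = 2.
  i=3: a_3=2, p_3 = 2*1 + 1 = 3, q_3 = 2*2 + 1 = 5.
  i=4: a_4=2, p_4 = 2*3 + 1 = 7, q_4 = 2*5 + 2 = 12.
  i=5: a_5=9, p_5 = 9*7 + 3 = 66, q_5 = 9*12 + 5 = 113.
q_5 = 113 > 37, so the last convergent with denominator <= 37 is p_4/q_4 = 7/12.
The closest fraction with denominator <= 37 is either p_4/q_4 or the intermediate fraction (k*p_4 + p_3)/(k*q_4 + q_3) with the largest k >= 1 whose denominator stays <= 37; these approach x as k grows, and every other convergent or intermediate fraction in range is farther away.
Largest k: floor((37 - q_3)/q_4) = floor((37 - 5)/12) = 2.
That gives (2*7 + 3)/(2*12 + 5) = 17/29.
Compare the errors: |x - 7/12| = |205*12 - 7*351|/(351*12) = 3/4212, and |x - 17/29| = |205*29 - 17*351|/(351*29) = 22/10179.
Cross-multiplying, 3*10179 = 30537 < 92664 = 22*4212, so 3/4212 is smaller: the convergent 7/12 is closer to x than 17/29.

7/12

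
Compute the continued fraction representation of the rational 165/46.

Run the Euclidean algorithm on 165 and 46; the successive quotients are the partial quotients a_0, a_1, ... (each step inverts the fractional part left over by the previous one):
  165 = 3*46 + 27, so a_0 = 3.
  46 = 1*27 + 19, so a_1 = 1.
  27 = 1*19 + 8, so a_2 = 1.
  19 = 2*8 + 3, so a_3 = 2.
  8 = 2*3 + 2, so a_4 = 2.
  3 = 1*2 + 1, so a_5 = 1.
  2 = 2*1 + 0, so a_6 = 2.
The remainder reaches 0 after 7 divisions, so the expansion has 7 partial quotients, read off in order.

[3; 1, 1, 2, 2, 1, 2]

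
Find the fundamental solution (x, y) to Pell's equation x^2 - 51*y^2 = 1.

(x, y) = (50, 7)

First expand sqrt(51) as a continued fraction. With x_i = (sqrt(51) + m_i)/d_i and (m_0, d_0) = (0, 1): a_0 = floor(sqrt(51)) = 7, since 7^2 = 49 <= 51 < 64 = 8^2.
Iterate m_{i+1} = d_i*a_i - m_i, d_{i+1} = (51 - m_{i+1}^2)/d_i, a_{i+1} = floor((a_0 + m_{i+1})/d_{i+1}):
  m_1 = 1*7 - 0 = 7, d_1 = (51 - 7^2)/1 = 2/1 = 2, a_1 = floor((7 + 7)/2) = 7.
  m_2 = 2*7 - 7 = 7, d_2 = (51 - 7^2)/2 = 2/2 = 1, a_2 = floor((7 + 7)/1) = 14.
  m_3 = 1*14 - 7 = 7, d_3 = (51 - 7^2)/1 = 2/1 = 2: (m_3, d_3) = (m_1, d_1) = (7, 2), so from here the quotients repeat a_1, a_2; the period length is 2.
So sqrt(51) = [7; (7, 14)] with period length k = 2.
k is even, so the fundamental solution of x^2 - 51y^2 = 1 is (p_{k-1}, q_{k-1}) = (p_1, q_1); compute convergents through index 1.
Convergents (p_i = a_i*p_{i-1} + p_{i-2}, q_i = a_i*q_{i-1} + q_{i-2} with p_{-2}=0, p_{-1}=1, q_{-2}=1, q_{-1}=0):
  i=0: a_0=7, p_0 = 7*1 + 0 = 7, q_0 = 7*0 + 1 = 1.
  i=1: a_1=7, p_1 = 7*7 + 1 = 50, q_1 = 7*1 + 0 = 7.
Check: 50^2 - 51*7^2 = 2500 - 2499 = 1, so (x, y) = (50, 7) solves the equation, and by the theorem it is the least positive solution.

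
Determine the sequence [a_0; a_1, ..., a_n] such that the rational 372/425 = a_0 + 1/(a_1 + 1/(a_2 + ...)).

[0; 1, 7, 53]

Run the Euclidean algorithm on 372 and 425; the successive quotients are the partial quotients a_0, a_1, ... (each step inverts the fractional part left over by the previous one):
  372 = 0*425 + 372, so a_0 = 0.
  425 = 1*372 + 53, so a_1 = 1.
  372 = 7*53 + 1, so a_2 = 7.
  53 = 53*1 + 0, so a_3 = 53.
The remainder reaches 0 after 4 divisions, so the expansion has 4 partial quotients, read off in order.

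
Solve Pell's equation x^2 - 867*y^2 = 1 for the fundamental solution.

(x, y) = (70226, 2385)

First expand sqrt(867) as a continued fraction. With x_i = (sqrt(867) + m_i)/d_i and (m_0, d_0) = (0, 1): a_0 = floor(sqrt(867)) = 29, since 29^2 = 841 <= 867 < 900 = 30^2.
Iterate m_{i+1} = d_i*a_i - m_i, d_{i+1} = (867 - m_{i+1}^2)/d_i, a_{i+1} = floor((a_0 + m_{i+1})/d_{i+1}):
  m_1 = 1*29 - 0 = 29, d_1 = (867 - 29^2)/1 = 26/1 = 26, a_1 = floor((29 + 29)/26) = 2.
  m_2 = 26*2 - 29 = 23, d_2 = (867 - 23^2)/26 = 338/26 = 13, a_2 = floor((29 + 23)/13) = 4.
  m_3 = 13*4 - 23 = 29, d_3 = (867 - 29^2)/13 = 26/13 = 2, a_3 = floor((29 + 29)/2) = 29.
  m_4 = 2*29 - 29 = 29, d_4 = (867 - 29^2)/2 = 26/2 = 13, a_4 = floor((29 + 29)/13) = 4.
  m_5 = 13*4 - 29 = 23, d_5 = (867 - 23^2)/13 = 338/13 = 26, a_5 = floor((29 + 23)/26) = 2.
  m_6 = 26*2 - 23 = 29, d_6 = (867 - 29^2)/26 = 26/26 = 1, a_6 = floor((29 + 29)/1) = 58.
  m_7 = 1*58 - 29 = 29, d_7 = (867 - 29^2)/1 = 26/1 = 26: (m_7, d_7) = (m_1, d_1) = (29, 26), so from here the quotients repeat a_1, ..., a_6; the period length is 6.
So sqrt(867) = [29; (2, 4, 29, 4, 2, 58)] with period length k = 6.
k is even, so the fundamental solution of x^2 - 867y^2 = 1 is (p_{k-1}, q_{k-1}) = (p_5, q_5); compute convergents through index 5.
Convergents (p_i = a_i*p_{i-1} + p_{i-2}, q_i = a_i*q_{i-1} + q_{i-2} with p_{-2}=0, p_{-1}=1, q_{-2}=1, q_{-1}=0):
  i=0: a_0=29, p_0 = 29*1 + 0 = 29, q_0 = 29*0 + 1 = 1.
  i=1: a_1=2, p_1 = 2*29 + 1 = 59, q_1 = 2*1 + 0 = 2.
  i=2: a_2=4, p_2 = 4*59 + 29 = 265, q_2 = 4*2 + 1 = 9.
  i=3: a_3=29, p_3 = 29*265 + 59 = 7744, q_3 = 29*9 + 2 = 263.
  i=4: a_4=4, p_4 = 4*7744 + 265 = 31241, q_4 = 4*263 + 9 = 1061.
  i=5: a_5=2, p_5 = 2*31241 + 7744 = 70226, q_5 = 2*1061 + 263 = 2385.
Check: 70226^2 - 867*2385^2 = 4931691076 - 4931691075 = 1, so (x, y) = (70226, 2385) solves the equation, and by the theorem it is the least positive solution.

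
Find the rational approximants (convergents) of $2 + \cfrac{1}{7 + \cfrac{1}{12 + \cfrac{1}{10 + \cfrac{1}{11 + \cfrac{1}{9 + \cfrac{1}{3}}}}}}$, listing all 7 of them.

2/1, 15/7, 182/85, 1835/857, 20367/9512, 185138/86465, 575781/268907

Using the convergent recurrence p_i = a_i*p_{i-1} + p_{i-2}, q_i = a_i*q_{i-1} + q_{i-2} with p_{-2}=0, p_{-1}=1, q_{-2}=1, q_{-1}=0:
  i=0: a_0=2, p_0 = 2*1 + 0 = 2, q_0 = 2*0 + 1 = 1.
  i=1: a_1=7, p_1 = 7*2 + 1 = 15, q_1 = 7*1 + 0 = 7.
  i=2: a_2=12, p_2 = 12*15 + 2 = 182, q_2 = 12*7 + 1 = 85.
  i=3: a_3=10, p_3 = 10*182 + 15 = 1835, q_3 = 10*85 + 7 = 857.
  i=4: a_4=11, p_4 = 11*1835 + 182 = 20367, q_4 = 11*857 + 85 = 9512.
  i=5: a_5=9, p_5 = 9*20367 + 1835 = 185138, q_5 = 9*9512 + 857 = 86465.
  i=6: a_6=3, p_6 = 3*185138 + 20367 = 575781, q_6 = 3*86465 + 9512 = 268907.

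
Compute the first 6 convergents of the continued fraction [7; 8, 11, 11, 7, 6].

Using the convergent recurrence p_i = a_i*p_{i-1} + p_{i-2}, q_i = a_i*q_{i-1} + q_{i-2} with p_{-2}=0, p_{-1}=1, q_{-2}=1, q_{-1}=0:
  i=0: a_0=7, p_0 = 7*1 + 0 = 7, q_0 = 7*0 + 1 = 1.
  i=1: a_1=8, p_1 = 8*7 + 1 = 57, q_1 = 8*1 + 0 = 8.
  i=2: a_2=11, p_2 = 11*57 + 7 = 634, q_2 = 11*8 + 1 = 89.
  i=3: a_3=11, p_3 = 11*634 + 57 = 7031, q_3 = 11*89 + 8 = 987.
  i=4: a_4=7, p_4 = 7*7031 + 634 = 49851, q_4 = 7*987 + 89 = 6998.
  i=5: a_5=6, p_5 = 6*49851 + 7031 = 306137, q_5 = 6*6998 + 987 = 42975.

7/1, 57/8, 634/89, 7031/987, 49851/6998, 306137/42975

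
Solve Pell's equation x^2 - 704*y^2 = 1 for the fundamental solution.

First expand sqrt(704) as a continued fraction. With x_i = (sqrt(704) + m_i)/d_i and (m_0, d_0) = (0, 1): a_0 = floor(sqrt(704)) = 26, since 26^2 = 676 <= 704 < 729 = 27^2.
Iterate m_{i+1} = d_i*a_i - m_i, d_{i+1} = (704 - m_{i+1}^2)/d_i, a_{i+1} = floor((a_0 + m_{i+1})/d_{i+1}):
  m_1 = 1*26 - 0 = 26, d_1 = (704 - 26^2)/1 = 28/1 = 28, a_1 = floor((26 + 26)/28) = 1.
  m_2 = 28*1 - 26 = 2, d_2 = (704 - 2^2)/28 = 700/28 = 25, a_2 = floor((26 + 2)/25) = 1.
  m_3 = 25*1 - 2 = 23, d_3 = (704 - 23^2)/25 = 175/25 = 7, a_3 = floor((26 + 23)/7) = 7.
  m_4 = 7*7 - 23 = 26, d_4 = (704 - 26^2)/7 = 28/7 = 4, a_4 = floor((26 + 26)/4) = 13.
  m_5 = 4*13 - 26 = 26, d_5 = (704 - 26^2)/4 = 28/4 = 7, a_5 = floor((26 + 26)/7) = 7.
  m_6 = 7*7 - 26 = 23, d_6 = (704 - 23^2)/7 = 175/7 = 25, a_6 = floor((26 + 23)/25) = 1.
  m_7 = 25*1 - 23 = 2, d_7 = (704 - 2^2)/25 = 700/25 = 28, a_7 = floor((26 + 2)/28) = 1.
  m_8 = 28*1 - 2 = 26, d_8 = (704 - 26^2)/28 = 28/28 = 1, a_8 = floor((26 + 26)/1) = 52.
  m_9 = 1*52 - 26 = 26, d_9 = (704 - 26^2)/1 = 28/1 = 28: (m_9, d_9) = (m_1, d_1) = (26, 28), so from here the quotients repeat a_1, ..., a_8; the period length is 8.
So sqrt(704) = [26; (1, 1, 7, 13, 7, 1, 1, 52)] with period length k = 8.
k is even, so the fundamental solution of x^2 - 704y^2 = 1 is (p_{k-1}, q_{k-1}) = (p_7, q_7); compute convergents through index 7.
Convergents (p_i = a_i*p_{i-1} + p_{i-2}, q_i = a_i*q_{i-1} + q_{i-2} with p_{-2}=0, p_{-1}=1, q_{-2}=1, q_{-1}=0):
  i=0: a_0=26, p_0 = 26*1 + 0 = 26, q_0 = 26*0 + 1 = 1.
  i=1: a_1=1, p_1 = 1*26 + 1 = 27, q_1 = 1*1 + 0 = 1.
  i=2: a_2=1, p_2 = 1*27 + 26 = 53, q_2 = 1*1 + 1 = 2.
  i=3: a_3=7, p_3 = 7*53 + 27 = 398, q_3 = 7*2 + 1 = 15.
  i=4: a_4=13, p_4 = 13*398 + 53 = 5227, q_4 = 13*15 + 2 = 197.
  i=5: a_5=7, p_5 = 7*5227 + 398 = 36987, q_5 = 7*197 + 15 = 1394.
  i=6: a_6=1, p_6 = 1*36987 + 5227 = 42214, q_6 = 1*1394 + 197 = 1591.
  i=7: a_7=1, p_7 = 1*42214 + 36987 = 79201, q_7 = 1*1591 + 1394 = 2985.
Check: 79201^2 - 704*2985^2 = 6272798401 - 6272798400 = 1, so (x, y) = (79201, 2985) solves the equation, and by the theorem it is the least positive solution.

(x, y) = (79201, 2985)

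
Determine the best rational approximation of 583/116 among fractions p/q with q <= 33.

166/33

Expand x = 583/116 as a continued fraction with the Euclidean algorithm:
  583 = 5*116 + 3, so a_0 = 5.
  116 = 38*3 + 2, so a_1 = 38.
  3 = 1*2 + 1, so a_2 = 1.
  2 = 2*1 + 0, so a_3 = 2.
so x = [5; 38, 1, 2].
Convergents (p_i = a_i*p_{i-1} + p_{i-2}, q_i = a_i*q_{i-1} + q_{i-2} with p_{-2}=0, p_{-1}=1, q_{-2}=1, q_{-1}=0), until the denominator exceeds 33:
  i=0: a_0=5, p_0 = 5*1 + 0 = 5, q_0 = 5*0 + 1 = 1.
  i=1: a_1=38, p_1 = 38*5 + 1 = 191, q_1 = 38*1 + 0 = 38.
q_1 = 38 > 33, so the last convergent with denominator <= 33 is p_0/q_0 = 5/1.
The closest fraction with denominator <= 33 is either p_0/q_0 or the intermediate fraction (k*p_0 + p_{-1})/(k*q_0 + q_{-1}) with the largest k >= 1 whose denominator stays <= 33; these approach x as k grows, and every other convergent or intermediate fraction in range is farther away.
Largest k: floor((33 - q_{-1})/q_0) = floor((33 - 0)/1) = 33 (using the seeds p_{-1} = 1, q_{-1} = 0).
That gives (33*5 + 1)/(33*1 + 0) = 166/33.
Compare the errors: |x - 5/1| = |583*1 - 5*116|/(116*1) = 3/116, and |x - 166/33| = |583*33 - 166*116|/(116*33) = 17/3828.
Cross-multiplying, 17*116 = 1972 < 11484 = 3*3828, so 17/3828 is smaller: the intermediate fraction 166/33 is closer to x than 5/1.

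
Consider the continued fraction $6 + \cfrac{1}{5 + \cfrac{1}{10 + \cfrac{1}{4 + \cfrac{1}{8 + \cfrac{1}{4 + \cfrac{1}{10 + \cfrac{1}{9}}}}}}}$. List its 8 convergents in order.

6/1, 31/5, 316/51, 1295/209, 10676/1723, 43999/7101, 450666/72733, 4099993/661698

Using the convergent recurrence p_i = a_i*p_{i-1} + p_{i-2}, q_i = a_i*q_{i-1} + q_{i-2} with p_{-2}=0, p_{-1}=1, q_{-2}=1, q_{-1}=0:
  i=0: a_0=6, p_0 = 6*1 + 0 = 6, q_0 = 6*0 + 1 = 1.
  i=1: a_1=5, p_1 = 5*6 + 1 = 31, q_1 = 5*1 + 0 = 5.
  i=2: a_2=10, p_2 = 10*31 + 6 = 316, q_2 = 10*5 + 1 = 51.
  i=3: a_3=4, p_3 = 4*316 + 31 = 1295, q_3 = 4*51 + 5 = 209.
  i=4: a_4=8, p_4 = 8*1295 + 316 = 10676, q_4 = 8*209 + 51 = 1723.
  i=5: a_5=4, p_5 = 4*10676 + 1295 = 43999, q_5 = 4*1723 + 209 = 7101.
  i=6: a_6=10, p_6 = 10*43999 + 10676 = 450666, q_6 = 10*7101 + 1723 = 72733.
  i=7: a_7=9, p_7 = 9*450666 + 43999 = 4099993, q_7 = 9*72733 + 7101 = 661698.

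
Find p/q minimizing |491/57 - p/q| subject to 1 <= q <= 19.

112/13

Expand x = 491/57 as a continued fraction with the Euclidean algorithm:
  491 = 8*57 + 35, so a_0 = 8.
  57 = 1*35 + 22, so a_1 = 1.
  35 = 1*22 + 13, so a_2 = 1.
  22 = 1*13 + 9, so a_3 = 1.
  13 = 1*9 + 4, so a_4 = 1.
  9 = 2*4 + 1, so a_5 = 2.
  4 = 4*1 + 0, so a_6 = 4.
so x = [8; 1, 1, 1, 1, 2, 4].
Convergents (p_i = a_i*p_{i-1} + p_{i-2}, q_i = a_i*q_{i-1} + q_{i-2} with p_{-2}=0, p_{-1}=1, q_{-2}=1, q_{-1}=0), until the denominator exceeds 19:
  i=0: a_0=8, p_0 = 8*1 + 0 = 8, q_0 = 8*0 + 1 = 1.
  i=1: a_1=1, p_1 = 1*8 + 1 = 9, q_1 = 1*1 + 0 = 1.
  i=2: a_2=1, p_2 = 1*9 + 8 = 17, q_2 = 1*1 + 1 = 2.
  i=3: a_3=1, p_3 = 1*17 + 9 = 26, q_3 = 1*2 + 1 = 3.
  i=4: a_4=1, p_4 = 1*26 + 17 = 43, q_4 = 1*3 + 2 = 5.
  i=5: a_5=2, p_5 = 2*43 + 26 = 112, q_5 = 2*5 + 3 = 13.
  i=6: a_6=4, p_6 = 4*112 + 43 = 491, q_6 = 4*13 + 5 = 57.
q_6 = 57 > 19, so the last convergent with denominator <= 19 is p_5/q_5 = 112/13.
The closest fraction with denominator <= 19 is either p_5/q_5 or the intermediate fraction (k*p_5 + p_4)/(k*q_5 + q_4) with the largest k >= 1 whose denominator stays <= 19; these approach x as k grows, and every other convergent or intermediate fraction in range is farther away.
Largest k: floor((19 - q_4)/q_5) = floor((19 - 5)/13) = 1.
That gives (1*112 + 43)/(1*13 + 5) = 155/18.
Compare the errors: |x - 112/13| = |491*13 - 112*57|/(57*13) = 1/741, and |x - 155/18| = |491*18 - 155*57|/(57*18) = 3/1026.
Cross-multiplying, 1*1026 = 1026 < 2223 = 3*741, so 1/741 is smaller: the convergent 112/13 is closer to x than 155/18.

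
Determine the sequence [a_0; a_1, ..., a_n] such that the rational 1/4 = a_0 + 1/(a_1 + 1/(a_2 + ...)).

Run the Euclidean algorithm on 1 and 4; the successive quotients are the partial quotients a_0, a_1, ... (each step inverts the fractional part left over by the previous one):
  1 = 0*4 + 1, so a_0 = 0.
  4 = 4*1 + 0, so a_1 = 4.
The remainder reaches 0 after 2 divisions, so the expansion has 2 partial quotients, read off in order.

[0; 4]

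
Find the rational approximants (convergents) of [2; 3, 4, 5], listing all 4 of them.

2/1, 7/3, 30/13, 157/68

Using the convergent recurrence p_i = a_i*p_{i-1} + p_{i-2}, q_i = a_i*q_{i-1} + q_{i-2} with p_{-2}=0, p_{-1}=1, q_{-2}=1, q_{-1}=0:
  i=0: a_0=2, p_0 = 2*1 + 0 = 2, q_0 = 2*0 + 1 = 1.
  i=1: a_1=3, p_1 = 3*2 + 1 = 7, q_1 = 3*1 + 0 = 3.
  i=2: a_2=4, p_2 = 4*7 + 2 = 30, q_2 = 4*3 + 1 = 13.
  i=3: a_3=5, p_3 = 5*30 + 7 = 157, q_3 = 5*13 + 3 = 68.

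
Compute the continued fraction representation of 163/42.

[3; 1, 7, 2, 2]

Run the Euclidean algorithm on 163 and 42; the successive quotients are the partial quotients a_0, a_1, ... (each step inverts the fractional part left over by the previous one):
  163 = 3*42 + 37, so a_0 = 3.
  42 = 1*37 + 5, so a_1 = 1.
  37 = 7*5 + 2, so a_2 = 7.
  5 = 2*2 + 1, so a_3 = 2.
  2 = 2*1 + 0, so a_4 = 2.
The remainder reaches 0 after 5 divisions, so the expansion has 5 partial quotients, read off in order.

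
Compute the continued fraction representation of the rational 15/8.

[1; 1, 7]

Run the Euclidean algorithm on 15 and 8; the successive quotients are the partial quotients a_0, a_1, ... (each step inverts the fractional part left over by the previous one):
  15 = 1*8 + 7, so a_0 = 1.
  8 = 1*7 + 1, so a_1 = 1.
  7 = 7*1 + 0, so a_2 = 7.
The remainder reaches 0 after 3 divisions, so the expansion has 3 partial quotients, read off in order.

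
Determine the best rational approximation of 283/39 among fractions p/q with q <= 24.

Expand x = 283/39 as a continued fraction with the Euclidean algorithm:
  283 = 7*39 + 10, so a_0 = 7.
  39 = 3*10 + 9, so a_1 = 3.
  10 = 1*9 + 1, so a_2 = 1.
  9 = 9*1 + 0, so a_3 = 9.
so x = [7; 3, 1, 9].
Convergents (p_i = a_i*p_{i-1} + p_{i-2}, q_i = a_i*q_{i-1} + q_{i-2} with p_{-2}=0, p_{-1}=1, q_{-2}=1, q_{-1}=0), until the denominator exceeds 24:
  i=0: a_0=7, p_0 = 7*1 + 0 = 7, q_0 = 7*0 + 1 = 1.
  i=1: a_1=3, p_1 = 3*7 + 1 = 22, q_1 = 3*1 + 0 = 3.
  i=2: a_2=1, p_2 = 1*22 + 7 = 29, q_2 = 1*3 + 1 = 4.
  i=3: a_3=9, p_3 = 9*29 + 22 = 283, q_3 = 9*4 + 3 = 39.
q_3 = 39 > 24, so the last convergent with denominator <= 24 is p_2/q_2 = 29/4.
The closest fraction with denominator <= 24 is either p_2/q_2 or the intermediate fraction (k*p_2 + p_1)/(k*q_2 + q_1) with the largest k >= 1 whose denominator stays <= 24; these approach x as k grows, and every other convergent or intermediate fraction in range is farther away.
Largest k: floor((24 - q_1)/q_2) = floor((24 - 3)/4) = 5.
That gives (5*29 + 22)/(5*4 + 3) = 167/23.
Compare the errors: |x - 29/4| = |283*4 - 29*39|/(39*4) = 1/156, and |x - 167/23| = |283*23 - 167*39|/(39*23) = 4/897.
Cross-multiplying, 4*156 = 624 < 897 = 1*897, so 4/897 is smaller: the intermediate fraction 167/23 is closer to x than 29/4.

167/23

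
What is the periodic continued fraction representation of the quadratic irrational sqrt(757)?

Write x_i = (sqrt(757) + m_i)/d_i with (m_0, d_0) = (0, 1). a_0 = floor(sqrt(757)) = 27, since 27^2 = 729 <= 757 < 784 = 28^2.
Iterate m_{i+1} = d_i*a_i - m_i, d_{i+1} = (757 - m_{i+1}^2)/d_i, a_{i+1} = floor((a_0 + m_{i+1})/d_{i+1}):
  m_1 = 1*27 - 0 = 27, d_1 = (757 - 27^2)/1 = 28/1 = 28, a_1 = floor((27 + 27)/28) = 1.
  m_2 = 28*1 - 27 = 1, d_2 = (757 - 1^2)/28 = 756/28 = 27, a_2 = floor((27 + 1)/27) = 1.
  m_3 = 27*1 - 1 = 26, d_3 = (757 - 26^2)/27 = 81/27 = 3, a_3 = floor((27 + 26)/3) = 17.
  m_4 = 3*17 - 26 = 25, d_4 = (757 - 25^2)/3 = 132/3 = 44, a_4 = floor((27 + 25)/44) = 1.
  m_5 = 44*1 - 25 = 19, d_5 = (757 - 19^2)/44 = 396/44 = 9, a_5 = floor((27 + 19)/9) = 5.
  m_6 = 9*5 - 19 = 26, d_6 = (757 - 26^2)/9 = 81/9 = 9, a_6 = floor((27 + 26)/9) = 5.
  m_7 = 9*5 - 26 = 19, d_7 = (757 - 19^2)/9 = 396/9 = 44, a_7 = floor((27 + 19)/44) = 1.
  m_8 = 44*1 - 19 = 25, d_8 = (757 - 25^2)/44 = 132/44 = 3, a_8 = floor((27 + 25)/3) = 17.
  m_9 = 3*17 - 25 = 26, d_9 = (757 - 26^2)/3 = 81/3 = 27, a_9 = floor((27 + 26)/27) = 1.
  m_10 = 27*1 - 26 = 1, d_10 = (757 - 1^2)/27 = 756/27 = 28, a_10 = floor((27 + 1)/28) = 1.
  m_11 = 28*1 - 1 = 27, d_11 = (757 - 27^2)/28 = 28/28 = 1, a_11 = floor((27 + 27)/1) = 54.
  m_12 = 1*54 - 27 = 27, d_12 = (757 - 27^2)/1 = 28/1 = 28: (m_12, d_12) = (m_1, d_1) = (27, 28), so from here the quotients repeat a_1, ..., a_11; the period length is 11.
Hence the expansion of sqrt(757) is a_0 = 27 followed by the repeating block 1, 1, 17, 1, 5, 5, 1, 17, 1, 1, 54 (period 11).

[27; (1, 1, 17, 1, 5, 5, 1, 17, 1, 1, 54)]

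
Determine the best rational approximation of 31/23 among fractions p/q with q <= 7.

Expand x = 31/23 as a continued fraction with the Euclidean algorithm:
  31 = 1*23 + 8, so a_0 = 1.
  23 = 2*8 + 7, so a_1 = 2.
  8 = 1*7 + 1, so a_2 = 1.
  7 = 7*1 + 0, so a_3 = 7.
so x = [1; 2, 1, 7].
Convergents (p_i = a_i*p_{i-1} + p_{i-2}, q_i = a_i*q_{i-1} + q_{i-2} with p_{-2}=0, p_{-1}=1, q_{-2}=1, q_{-1}=0), until the denominator exceeds 7:
  i=0: a_0=1, p_0 = 1*1 + 0 = 1, q_0 = 1*0 + 1 = 1.
  i=1: a_1=2, p_1 = 2*1 + 1 = 3, q_1 = 2*1 + 0 = 2.
  i=2: a_2=1, p_2 = 1*3 + 1 = 4, q_2 = 1*2 + 1 = 3.
  i=3: a_3=7, p_3 = 7*4 + 3 = 31, q_3 = 7*3 + 2 = 23.
q_3 = 23 > 7, so the last convergent with denominator <= 7 is p_2/q_2 = 4/3.
The closest fraction with denominator <= 7 is either p_2/q_2 or the intermediate fraction (k*p_2 + p_1)/(k*q_2 + q_1) with the largest k >= 1 whose denominator stays <= 7; these approach x as k grows, and every other convergent or intermediate fraction in range is farther away.
Largest k: floor((7 - q_1)/q_2) = floor((7 - 2)/3) = 1.
That gives (1*4 + 3)/(1*3 + 2) = 7/5.
Compare the errors: |x - 4/3| = |31*3 - 4*23|/(23*3) = 1/69, and |x - 7/5| = |31*5 - 7*23|/(23*5) = 6/115.
Cross-multiplying, 1*115 = 115 < 414 = 6*69, so 1/69 is smaller: the convergent 4/3 is closer to x than 7/5.

4/3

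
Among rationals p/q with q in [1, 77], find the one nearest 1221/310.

Expand x = 1221/310 as a continued fraction with the Euclidean algorithm:
  1221 = 3*310 + 291, so a_0 = 3.
  310 = 1*291 + 19, so a_1 = 1.
  291 = 15*19 + 6, so a_2 = 15.
  19 = 3*6 + 1, so a_3 = 3.
  6 = 6*1 + 0, so a_4 = 6.
so x = [3; 1, 15, 3, 6].
Convergents (p_i = a_i*p_{i-1} + p_{i-2}, q_i = a_i*q_{i-1} + q_{i-2} with p_{-2}=0, p_{-1}=1, q_{-2}=1, q_{-1}=0), until the denominator exceeds 77:
  i=0: a_0=3, p_0 = 3*1 + 0 = 3, q_0 = 3*0 + 1 = 1.
  i=1: a_1=1, p_1 = 1*3 + 1 = 4, q_1 = 1*1 + 0 = 1.
  i=2: a_2=15, p_2 = 15*4 + 3 = 63, q_2 = 15*1 + 1 = 16.
  i=3: a_3=3, p_3 = 3*63 + 4 = 193, q_3 = 3*16 + 1 = 49.
  i=4: a_4=6, p_4 = 6*193 + 63 = 1221, q_4 = 6*49 + 16 = 310.
q_4 = 310 > 77, so the last convergent with denominator <= 77 is p_3/q_3 = 193/49.
The closest fraction with denominator <= 77 is either p_3/q_3 or the intermediate fraction (k*p_3 + p_2)/(k*q_3 + q_2) with the largest k >= 1 whose denominator stays <= 77; these approach x as k grows, and every other convergent or intermediate fraction in range is farther away.
Largest k: floor((77 - q_2)/q_3) = floor((77 - 16)/49) = 1.
That gives (1*193 + 63)/(1*49 + 16) = 256/65.
Compare the errors: |x - 193/49| = |1221*49 - 193*310|/(310*49) = 1/15190, and |x - 256/65| = |1221*65 - 256*310|/(310*65) = 5/20150.
Cross-multiplying, 1*20150 = 20150 < 75950 = 5*15190, so 1/15190 is smaller: the convergent 193/49 is closer to x than 256/65.

193/49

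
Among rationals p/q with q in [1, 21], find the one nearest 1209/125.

29/3

Expand x = 1209/125 as a continued fraction with the Euclidean algorithm:
  1209 = 9*125 + 84, so a_0 = 9.
  125 = 1*84 + 41, so a_1 = 1.
  84 = 2*41 + 2, so a_2 = 2.
  41 = 20*2 + 1, so a_3 = 20.
  2 = 2*1 + 0, so a_4 = 2.
so x = [9; 1, 2, 20, 2].
Convergents (p_i = a_i*p_{i-1} + p_{i-2}, q_i = a_i*q_{i-1} + q_{i-2} with p_{-2}=0, p_{-1}=1, q_{-2}=1, q_{-1}=0), until the denominator exceeds 21:
  i=0: a_0=9, p_0 = 9*1 + 0 = 9, q_0 = 9*0 + 1 = 1.
  i=1: a_1=1, p_1 = 1*9 + 1 = 10, q_1 = 1*1 + 0 = 1.
  i=2: a_2=2, p_2 = 2*10 + 9 = 29, q_2 = 2*1 + 1 = 3.
  i=3: a_3=20, p_3 = 20*29 + 10 = 590, q_3 = 20*3 + 1 = 61.
q_3 = 61 > 21, so the last convergent with denominator <= 21 is p_2/q_2 = 29/3.
The closest fraction with denominator <= 21 is either p_2/q_2 or the intermediate fraction (k*p_2 + p_1)/(k*q_2 + q_1) with the largest k >= 1 whose denominator stays <= 21; these approach x as k grows, and every other convergent or intermediate fraction in range is farther away.
Largest k: floor((21 - q_1)/q_2) = floor((21 - 1)/3) = 6.
That gives (6*29 + 10)/(6*3 + 1) = 184/19.
Compare the errors: |x - 29/3| = |1209*3 - 29*125|/(125*3) = 2/375, and |x - 184/19| = |1209*19 - 184*125|/(125*19) = 29/2375.
Cross-multiplying, 2*2375 = 4750 < 10875 = 29*375, so 2/375 is smaller: the convergent 29/3 is closer to x than 184/19.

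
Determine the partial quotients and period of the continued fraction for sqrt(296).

[17; (4, 1, 7, 1, 4, 34)]

Write x_i = (sqrt(296) + m_i)/d_i with (m_0, d_0) = (0, 1). a_0 = floor(sqrt(296)) = 17, since 17^2 = 289 <= 296 < 324 = 18^2.
Iterate m_{i+1} = d_i*a_i - m_i, d_{i+1} = (296 - m_{i+1}^2)/d_i, a_{i+1} = floor((a_0 + m_{i+1})/d_{i+1}):
  m_1 = 1*17 - 0 = 17, d_1 = (296 - 17^2)/1 = 7/1 = 7, a_1 = floor((17 + 17)/7) = 4.
  m_2 = 7*4 - 17 = 11, d_2 = (296 - 11^2)/7 = 175/7 = 25, a_2 = floor((17 + 11)/25) = 1.
  m_3 = 25*1 - 11 = 14, d_3 = (296 - 14^2)/25 = 100/25 = 4, a_3 = floor((17 + 14)/4) = 7.
  m_4 = 4*7 - 14 = 14, d_4 = (296 - 14^2)/4 = 100/4 = 25, a_4 = floor((17 + 14)/25) = 1.
  m_5 = 25*1 - 14 = 11, d_5 = (296 - 11^2)/25 = 175/25 = 7, a_5 = floor((17 + 11)/7) = 4.
  m_6 = 7*4 - 11 = 17, d_6 = (296 - 17^2)/7 = 7/7 = 1, a_6 = floor((17 + 17)/1) = 34.
  m_7 = 1*34 - 17 = 17, d_7 = (296 - 17^2)/1 = 7/1 = 7: (m_7, d_7) = (m_1, d_1) = (17, 7), so from here the quotients repeat a_1, ..., a_6; the period length is 6.
Hence the expansion of sqrt(296) is a_0 = 17 followed by the repeating block 4, 1, 7, 1, 4, 34 (period 6).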